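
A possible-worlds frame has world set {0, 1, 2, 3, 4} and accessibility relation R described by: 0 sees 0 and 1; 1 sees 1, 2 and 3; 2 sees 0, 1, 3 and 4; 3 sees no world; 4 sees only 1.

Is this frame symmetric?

No

Symmetric: no — 0 R 1 but not 1 R 0.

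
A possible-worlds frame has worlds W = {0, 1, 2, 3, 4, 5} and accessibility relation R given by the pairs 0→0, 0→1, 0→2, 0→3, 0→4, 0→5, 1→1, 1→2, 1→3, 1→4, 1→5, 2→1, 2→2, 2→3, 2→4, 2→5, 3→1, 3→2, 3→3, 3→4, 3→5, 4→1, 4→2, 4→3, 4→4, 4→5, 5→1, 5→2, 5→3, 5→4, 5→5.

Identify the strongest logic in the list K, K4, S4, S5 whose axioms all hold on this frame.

Transitive (axiom 4): yes — every two-step R-path is closed by a direct edge.
Reflexive (axiom T): yes — every world is R-related to itself.
Euclidean (axiom 5): no — 0 R 1 and 0 R 0, but not 1 R 0.
So F validates K, K4, S4; S5 would additionally require R to be Euclidean. The strongest is S4.

S4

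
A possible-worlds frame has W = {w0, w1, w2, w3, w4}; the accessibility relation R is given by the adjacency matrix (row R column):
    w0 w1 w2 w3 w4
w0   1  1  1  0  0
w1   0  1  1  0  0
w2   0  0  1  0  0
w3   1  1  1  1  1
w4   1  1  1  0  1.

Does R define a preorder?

Reflexive: yes — every world is R-related to itself.
Transitive: yes — every two-step R-path is closed by a direct edge.
So R is a preorder.

Yes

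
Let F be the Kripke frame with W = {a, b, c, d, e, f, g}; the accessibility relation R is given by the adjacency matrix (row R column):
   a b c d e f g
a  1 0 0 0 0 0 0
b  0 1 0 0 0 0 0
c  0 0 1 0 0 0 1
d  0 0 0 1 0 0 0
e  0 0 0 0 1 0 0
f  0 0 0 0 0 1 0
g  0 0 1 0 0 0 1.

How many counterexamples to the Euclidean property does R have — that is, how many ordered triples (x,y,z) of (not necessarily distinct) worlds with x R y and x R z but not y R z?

R is Euclidean; there are no such tuples.

0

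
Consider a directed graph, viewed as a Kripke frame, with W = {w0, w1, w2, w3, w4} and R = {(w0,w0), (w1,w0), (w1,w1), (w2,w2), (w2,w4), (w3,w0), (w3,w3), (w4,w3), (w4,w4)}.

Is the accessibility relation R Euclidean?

No

Euclidean: no — w1 R w0 and w1 R w1, but not w0 R w1.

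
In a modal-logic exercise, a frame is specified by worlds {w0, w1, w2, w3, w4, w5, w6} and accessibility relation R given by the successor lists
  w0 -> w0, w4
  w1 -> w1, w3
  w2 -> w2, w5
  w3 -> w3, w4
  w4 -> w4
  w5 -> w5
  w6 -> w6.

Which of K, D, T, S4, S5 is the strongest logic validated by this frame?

T

Serial (axiom D): yes — every world has a successor (e.g. w0 R w0).
Reflexive (axiom T): yes — every world is R-related to itself.
Transitive (axiom 4): no — w1 R w3 and w3 R w4, but not w1 R w4.
Euclidean (axiom 5): no — w0 R w4 and w0 R w0, but not w4 R w0.
So F validates K, D, T; S4 would additionally require R to be transitive. The strongest is T.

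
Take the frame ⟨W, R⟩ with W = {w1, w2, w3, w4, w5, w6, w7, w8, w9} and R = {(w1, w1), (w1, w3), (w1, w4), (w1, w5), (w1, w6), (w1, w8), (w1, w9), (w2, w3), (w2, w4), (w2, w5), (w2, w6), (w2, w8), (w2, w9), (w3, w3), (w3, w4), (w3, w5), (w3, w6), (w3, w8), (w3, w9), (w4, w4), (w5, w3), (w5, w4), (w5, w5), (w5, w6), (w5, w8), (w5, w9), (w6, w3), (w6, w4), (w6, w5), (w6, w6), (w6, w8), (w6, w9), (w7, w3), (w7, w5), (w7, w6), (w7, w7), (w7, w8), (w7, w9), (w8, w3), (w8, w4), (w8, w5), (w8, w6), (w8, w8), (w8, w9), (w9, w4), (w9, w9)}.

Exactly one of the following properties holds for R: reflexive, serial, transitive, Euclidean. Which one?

Reflexive: no — w2 is not related to itself.
Serial: yes — every world has a successor (e.g. w1 R w1).
Transitive: no — w7 R w3 and w3 R w4, but not w7 R w4.
Euclidean: no — w1 R w4 and w1 R w3, but not w4 R w3.
Only serial holds.

serial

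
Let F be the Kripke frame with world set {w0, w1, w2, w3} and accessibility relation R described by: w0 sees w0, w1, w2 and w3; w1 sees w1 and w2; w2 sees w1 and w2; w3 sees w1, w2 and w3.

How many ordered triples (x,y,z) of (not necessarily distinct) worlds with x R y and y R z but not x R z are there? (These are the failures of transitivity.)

0

R is transitive; there are no such tuples.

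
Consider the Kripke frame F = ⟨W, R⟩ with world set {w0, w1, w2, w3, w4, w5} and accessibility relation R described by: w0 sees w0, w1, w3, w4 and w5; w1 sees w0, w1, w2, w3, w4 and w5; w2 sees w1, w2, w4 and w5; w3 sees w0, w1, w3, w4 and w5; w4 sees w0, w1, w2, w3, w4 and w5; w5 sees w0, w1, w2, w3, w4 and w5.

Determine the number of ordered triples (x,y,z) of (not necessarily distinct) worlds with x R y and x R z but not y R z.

Enumerating: (w1,w0,w2), (w1,w2,w0), (w1,w2,w3), (w1,w3,w2), (w4,w0,w2), (w4,w2,w0), (w4,w2,w3), (w4,w3,w2), (w5,w0,w2), (w5,w2,w0), (w5,w2,w3), (w5,w3,w2).

12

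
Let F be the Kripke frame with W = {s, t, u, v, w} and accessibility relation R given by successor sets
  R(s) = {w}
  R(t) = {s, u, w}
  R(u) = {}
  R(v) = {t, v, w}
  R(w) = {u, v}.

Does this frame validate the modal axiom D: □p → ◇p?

The schema D characterises exactly the serial frames.
Serial: no — u has no R-successor.

No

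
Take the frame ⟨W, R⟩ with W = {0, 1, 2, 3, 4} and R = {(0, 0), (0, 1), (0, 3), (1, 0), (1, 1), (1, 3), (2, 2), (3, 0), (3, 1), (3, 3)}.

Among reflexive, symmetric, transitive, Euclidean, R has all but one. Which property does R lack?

Reflexive: no — 4 is not related to itself.
Symmetric: yes — every pair in R has its reverse in R.
Transitive: yes — every two-step R-path is closed by a direct edge.
Euclidean: yes — any two successors of a common world are R-related.
Only reflexive fails.

reflexive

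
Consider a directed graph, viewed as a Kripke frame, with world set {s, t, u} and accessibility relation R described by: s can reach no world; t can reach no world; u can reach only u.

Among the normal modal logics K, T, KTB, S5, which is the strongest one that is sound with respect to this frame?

K

Reflexive (axiom T): no — s is not related to itself.
Symmetric (axiom B): yes — every pair in R has its reverse in R.
Euclidean (axiom 5): yes — any two successors of a common world are R-related.
So F validates K; T would additionally require R to be reflexive. The strongest is K.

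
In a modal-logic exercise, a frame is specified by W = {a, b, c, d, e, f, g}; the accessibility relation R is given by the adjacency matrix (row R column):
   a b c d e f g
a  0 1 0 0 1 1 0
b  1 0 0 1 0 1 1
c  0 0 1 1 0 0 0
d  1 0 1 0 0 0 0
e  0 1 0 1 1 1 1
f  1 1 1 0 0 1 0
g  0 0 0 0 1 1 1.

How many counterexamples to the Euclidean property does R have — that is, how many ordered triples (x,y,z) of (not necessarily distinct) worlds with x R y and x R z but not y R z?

38

Enumerating: (a,b,b), (a,b,e), (a,f,e), (b,a,a), (b,a,d), (b,a,g), (b,d,d), (b,d,f), (b,d,g), (b,f,d), (b,f,g), (b,g,a), … and 26 more.
Total: 38.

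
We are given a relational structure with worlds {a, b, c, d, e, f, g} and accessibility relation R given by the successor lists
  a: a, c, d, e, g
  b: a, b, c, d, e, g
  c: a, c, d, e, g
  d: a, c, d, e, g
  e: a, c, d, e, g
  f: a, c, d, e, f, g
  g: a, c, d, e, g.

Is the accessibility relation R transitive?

Transitive: yes — every two-step R-path is closed by a direct edge.

Yes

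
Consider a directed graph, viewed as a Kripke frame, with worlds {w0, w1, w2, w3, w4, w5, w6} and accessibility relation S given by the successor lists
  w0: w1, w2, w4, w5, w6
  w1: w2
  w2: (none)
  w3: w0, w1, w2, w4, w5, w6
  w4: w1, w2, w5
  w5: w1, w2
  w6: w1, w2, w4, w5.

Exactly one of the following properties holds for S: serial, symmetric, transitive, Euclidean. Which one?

Serial: no — w2 has no S-successor.
Symmetric: no — w0 S w1 but not w1 S w0.
Transitive: yes — every two-step S-path is closed by a direct edge.
Euclidean: no — w0 S w1 and w0 S w4, but not w1 S w4.
Only transitive holds.

transitive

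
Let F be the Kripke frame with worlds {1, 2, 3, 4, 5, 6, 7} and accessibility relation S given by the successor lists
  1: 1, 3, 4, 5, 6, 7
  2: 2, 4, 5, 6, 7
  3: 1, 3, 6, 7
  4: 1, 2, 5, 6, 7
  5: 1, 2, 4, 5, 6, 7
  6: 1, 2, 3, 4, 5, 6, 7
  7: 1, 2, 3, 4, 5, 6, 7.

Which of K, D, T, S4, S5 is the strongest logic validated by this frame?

D

Serial (axiom D): yes — every world has a successor (e.g. 1 S 1).
Reflexive (axiom T): no — 4 is not related to itself.
Transitive (axiom 4): no — 1 S 4 and 4 S 2, but not 1 S 2.
Euclidean (axiom 5): no — 1 S 3 and 1 S 4, but not 3 S 4.
So F validates K, D; T would additionally require S to be reflexive. The strongest is D.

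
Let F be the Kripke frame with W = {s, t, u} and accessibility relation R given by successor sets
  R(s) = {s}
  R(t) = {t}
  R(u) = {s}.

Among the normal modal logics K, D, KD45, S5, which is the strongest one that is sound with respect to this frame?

Serial (axiom D): yes — every world has a successor (e.g. s R s).
Euclidean (axiom 5): yes — any two successors of a common world are R-related.
Transitive (axiom 4): yes — every two-step R-path is closed by a direct edge.
Reflexive (axiom T): no — u is not related to itself.
So F validates K, D, KD45; S5 would additionally require R to be reflexive. The strongest is KD45.

KD45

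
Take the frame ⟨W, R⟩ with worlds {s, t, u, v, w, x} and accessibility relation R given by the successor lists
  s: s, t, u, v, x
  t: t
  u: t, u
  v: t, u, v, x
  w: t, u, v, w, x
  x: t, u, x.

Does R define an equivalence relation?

No

Reflexive: yes — every world is R-related to itself.
Symmetric: no — s R t but not t R s.
Transitive: yes — every two-step R-path is closed by a direct edge.
So R is not an equivalence relation.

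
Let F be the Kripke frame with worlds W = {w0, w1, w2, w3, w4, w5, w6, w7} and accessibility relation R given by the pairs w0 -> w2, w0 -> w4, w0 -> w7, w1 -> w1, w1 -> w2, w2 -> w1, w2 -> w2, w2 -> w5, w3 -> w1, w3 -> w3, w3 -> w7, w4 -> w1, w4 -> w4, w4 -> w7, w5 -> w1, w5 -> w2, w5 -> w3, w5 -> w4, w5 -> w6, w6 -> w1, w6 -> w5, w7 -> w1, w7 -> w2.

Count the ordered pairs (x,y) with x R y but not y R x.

Enumerating: (w0,w2), (w0,w4), (w0,w7), (w3,w1), (w3,w7), (w4,w1), (w4,w7), (w5,w1), (w5,w3), (w5,w4), (w6,w1), (w7,w1), (w7,w2).

13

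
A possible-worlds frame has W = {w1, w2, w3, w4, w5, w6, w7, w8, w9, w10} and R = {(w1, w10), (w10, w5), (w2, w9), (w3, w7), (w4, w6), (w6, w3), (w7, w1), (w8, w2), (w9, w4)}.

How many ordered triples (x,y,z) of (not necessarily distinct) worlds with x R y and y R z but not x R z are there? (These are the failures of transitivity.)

Enumerating: (w1,w10,w5), (w2,w9,w4), (w3,w7,w1), (w4,w6,w3), (w6,w3,w7), (w7,w1,w10), (w8,w2,w9), (w9,w4,w6).

8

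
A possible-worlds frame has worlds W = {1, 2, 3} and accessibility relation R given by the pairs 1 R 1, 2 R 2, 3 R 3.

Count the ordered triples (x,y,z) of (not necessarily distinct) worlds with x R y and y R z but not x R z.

0

R is transitive; there are no such tuples.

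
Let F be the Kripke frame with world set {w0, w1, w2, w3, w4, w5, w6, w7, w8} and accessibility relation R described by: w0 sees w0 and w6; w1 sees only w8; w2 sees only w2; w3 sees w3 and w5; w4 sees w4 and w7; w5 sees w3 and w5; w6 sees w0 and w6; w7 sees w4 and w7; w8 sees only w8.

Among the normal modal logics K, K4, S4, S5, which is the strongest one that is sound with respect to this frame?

Transitive (axiom 4): yes — every two-step R-path is closed by a direct edge.
Reflexive (axiom T): no — w1 is not related to itself.
Euclidean (axiom 5): yes — any two successors of a common world are R-related.
So F validates K, K4; S4 would additionally require R to be reflexive. The strongest is K4.

K4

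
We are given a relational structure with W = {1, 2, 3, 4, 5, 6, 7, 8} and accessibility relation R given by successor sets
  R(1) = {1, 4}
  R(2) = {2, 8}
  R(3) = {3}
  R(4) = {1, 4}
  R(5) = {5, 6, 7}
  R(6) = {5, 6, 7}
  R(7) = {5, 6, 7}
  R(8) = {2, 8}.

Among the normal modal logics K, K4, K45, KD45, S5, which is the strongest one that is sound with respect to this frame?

S5

Transitive (axiom 4): yes — every two-step R-path is closed by a direct edge.
Euclidean (axiom 5): yes — any two successors of a common world are R-related.
Serial (axiom D): yes — every world has a successor (e.g. 1 R 1).
Reflexive (axiom T): yes — every world is R-related to itself.
So F validates K, K4, K45, KD45, S5. The strongest is S5.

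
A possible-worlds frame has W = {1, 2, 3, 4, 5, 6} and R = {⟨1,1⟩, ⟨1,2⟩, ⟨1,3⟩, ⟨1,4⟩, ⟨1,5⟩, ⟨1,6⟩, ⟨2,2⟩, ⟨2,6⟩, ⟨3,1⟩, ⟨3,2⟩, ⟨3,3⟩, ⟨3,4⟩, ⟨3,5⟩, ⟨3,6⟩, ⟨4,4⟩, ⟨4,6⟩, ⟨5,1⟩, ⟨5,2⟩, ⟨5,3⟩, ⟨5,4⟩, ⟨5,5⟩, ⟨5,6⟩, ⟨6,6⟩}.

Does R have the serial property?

Serial: yes — every world has a successor (e.g. 1 R 1).

Yes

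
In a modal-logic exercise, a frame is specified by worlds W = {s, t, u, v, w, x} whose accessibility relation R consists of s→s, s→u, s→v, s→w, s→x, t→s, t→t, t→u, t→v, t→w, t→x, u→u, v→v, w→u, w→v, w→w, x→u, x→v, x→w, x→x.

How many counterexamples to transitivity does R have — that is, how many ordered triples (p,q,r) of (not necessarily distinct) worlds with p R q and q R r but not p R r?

0

R is transitive; there are no such tuples.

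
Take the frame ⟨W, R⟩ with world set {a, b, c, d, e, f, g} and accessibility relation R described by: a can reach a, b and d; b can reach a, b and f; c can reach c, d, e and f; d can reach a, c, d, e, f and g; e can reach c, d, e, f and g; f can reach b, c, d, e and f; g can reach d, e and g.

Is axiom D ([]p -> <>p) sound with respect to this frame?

By correspondence theory, D is valid on a frame iff R is serial.
Serial: yes — every world has a successor (e.g. a R a).

Yes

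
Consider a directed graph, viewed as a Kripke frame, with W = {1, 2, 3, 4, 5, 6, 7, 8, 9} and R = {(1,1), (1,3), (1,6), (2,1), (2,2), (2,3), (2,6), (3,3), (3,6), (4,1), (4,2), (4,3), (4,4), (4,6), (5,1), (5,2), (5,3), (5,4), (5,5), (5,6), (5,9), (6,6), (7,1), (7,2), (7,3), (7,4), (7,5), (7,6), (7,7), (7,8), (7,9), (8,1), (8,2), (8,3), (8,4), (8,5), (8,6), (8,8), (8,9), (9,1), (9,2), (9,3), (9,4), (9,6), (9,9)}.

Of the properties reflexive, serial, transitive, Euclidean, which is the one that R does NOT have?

Reflexive: yes — every world is R-related to itself.
Serial: yes — every world has a successor (e.g. 1 R 1).
Transitive: yes — every two-step R-path is closed by a direct edge.
Euclidean: no — 1 R 6 and 1 R 3, but not 6 R 3.
Only Euclidean fails.

Euclidean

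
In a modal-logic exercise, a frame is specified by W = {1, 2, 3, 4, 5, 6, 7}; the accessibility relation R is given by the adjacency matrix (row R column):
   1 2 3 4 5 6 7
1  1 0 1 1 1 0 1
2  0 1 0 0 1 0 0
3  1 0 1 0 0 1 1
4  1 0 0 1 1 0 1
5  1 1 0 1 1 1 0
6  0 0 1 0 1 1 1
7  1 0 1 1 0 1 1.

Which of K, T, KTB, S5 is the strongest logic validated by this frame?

KTB

Reflexive (axiom T): yes — every world is R-related to itself.
Symmetric (axiom B): yes — every pair in R has its reverse in R.
Euclidean (axiom 5): no — 1 R 3 and 1 R 4, but not 3 R 4.
So F validates K, T, KTB; S5 would additionally require R to be Euclidean. The strongest is KTB.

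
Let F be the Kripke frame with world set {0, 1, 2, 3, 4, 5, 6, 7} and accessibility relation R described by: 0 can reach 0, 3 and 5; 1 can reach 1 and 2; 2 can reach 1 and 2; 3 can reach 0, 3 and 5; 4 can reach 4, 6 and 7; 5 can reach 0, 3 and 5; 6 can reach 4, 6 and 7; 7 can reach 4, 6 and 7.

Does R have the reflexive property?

Yes

Reflexive: yes — every world is R-related to itself.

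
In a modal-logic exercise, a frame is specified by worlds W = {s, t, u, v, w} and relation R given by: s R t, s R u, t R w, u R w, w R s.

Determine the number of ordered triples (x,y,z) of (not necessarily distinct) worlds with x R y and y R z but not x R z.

Enumerating: (s,t,w), (s,u,w), (t,w,s), (u,w,s), (w,s,t), (w,s,u).

6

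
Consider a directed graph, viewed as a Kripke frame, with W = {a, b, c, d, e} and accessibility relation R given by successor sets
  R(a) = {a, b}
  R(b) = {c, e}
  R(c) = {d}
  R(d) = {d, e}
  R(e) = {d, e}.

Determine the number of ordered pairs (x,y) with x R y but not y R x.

4

Enumerating: (a,b), (b,c), (b,e), (c,d).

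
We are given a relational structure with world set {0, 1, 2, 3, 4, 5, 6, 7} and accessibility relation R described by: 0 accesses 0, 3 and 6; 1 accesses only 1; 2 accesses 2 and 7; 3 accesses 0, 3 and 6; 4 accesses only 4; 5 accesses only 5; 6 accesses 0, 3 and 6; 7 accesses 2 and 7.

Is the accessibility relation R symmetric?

Symmetric: yes — every pair in R has its reverse in R.

Yes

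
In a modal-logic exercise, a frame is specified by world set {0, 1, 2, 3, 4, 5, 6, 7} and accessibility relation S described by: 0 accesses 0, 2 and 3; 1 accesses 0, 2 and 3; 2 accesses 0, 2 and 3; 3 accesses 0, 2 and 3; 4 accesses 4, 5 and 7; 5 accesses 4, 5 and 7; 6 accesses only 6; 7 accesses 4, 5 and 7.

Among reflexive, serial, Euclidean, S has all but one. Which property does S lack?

Reflexive: no — 1 is not related to itself.
Serial: yes — every world has a successor (e.g. 0 S 0).
Euclidean: yes — any two successors of a common world are S-related.
Only reflexive fails.

reflexive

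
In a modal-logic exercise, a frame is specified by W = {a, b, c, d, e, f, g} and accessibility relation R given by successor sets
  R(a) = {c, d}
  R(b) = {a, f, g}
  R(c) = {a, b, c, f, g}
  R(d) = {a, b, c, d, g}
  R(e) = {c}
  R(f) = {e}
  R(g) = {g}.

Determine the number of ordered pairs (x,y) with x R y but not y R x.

Enumerating: (b,a), (b,f), (b,g), (c,b), (c,f), (c,g), (d,b), (d,c), (d,g), (e,c), (f,e).

11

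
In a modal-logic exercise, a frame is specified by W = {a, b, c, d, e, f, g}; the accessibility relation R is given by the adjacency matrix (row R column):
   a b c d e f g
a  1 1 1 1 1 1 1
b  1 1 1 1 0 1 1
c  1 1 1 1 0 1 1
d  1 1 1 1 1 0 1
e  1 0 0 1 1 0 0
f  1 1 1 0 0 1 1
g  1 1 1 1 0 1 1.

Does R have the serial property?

Yes

Serial: yes — every world has a successor (e.g. a R a).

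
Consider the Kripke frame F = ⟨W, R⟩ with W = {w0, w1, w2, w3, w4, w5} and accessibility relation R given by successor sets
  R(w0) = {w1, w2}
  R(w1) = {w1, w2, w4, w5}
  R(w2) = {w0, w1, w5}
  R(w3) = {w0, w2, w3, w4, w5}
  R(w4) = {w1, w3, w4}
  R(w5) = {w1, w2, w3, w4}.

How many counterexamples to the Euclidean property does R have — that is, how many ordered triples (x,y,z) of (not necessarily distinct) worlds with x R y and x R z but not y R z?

31

Enumerating: (w0,w2,w2), (w1,w2,w2), (w1,w2,w4), (w1,w4,w2), (w1,w4,w5), (w1,w5,w5), (w2,w0,w0), (w2,w0,w5), (w2,w1,w0), (w2,w5,w0), (w2,w5,w5), (w3,w0,w0), … and 19 more.
Total: 31.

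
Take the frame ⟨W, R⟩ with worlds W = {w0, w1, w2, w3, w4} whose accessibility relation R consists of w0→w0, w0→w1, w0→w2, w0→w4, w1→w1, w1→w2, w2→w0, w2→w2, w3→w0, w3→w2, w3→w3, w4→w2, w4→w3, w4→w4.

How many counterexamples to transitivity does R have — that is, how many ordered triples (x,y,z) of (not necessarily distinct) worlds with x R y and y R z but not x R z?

8

Enumerating: (w0,w4,w3), (w1,w2,w0), (w2,w0,w1), (w2,w0,w4), (w3,w0,w1), (w3,w0,w4), (w4,w2,w0), (w4,w3,w0).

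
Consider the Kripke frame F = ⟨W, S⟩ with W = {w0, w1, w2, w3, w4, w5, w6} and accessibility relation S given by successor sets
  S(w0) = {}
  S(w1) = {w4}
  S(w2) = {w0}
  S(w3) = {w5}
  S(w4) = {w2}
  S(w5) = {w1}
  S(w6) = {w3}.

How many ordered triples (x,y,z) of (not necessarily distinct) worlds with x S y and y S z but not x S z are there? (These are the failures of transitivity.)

Enumerating: (w1,w4,w2), (w3,w5,w1), (w4,w2,w0), (w5,w1,w4), (w6,w3,w5).

5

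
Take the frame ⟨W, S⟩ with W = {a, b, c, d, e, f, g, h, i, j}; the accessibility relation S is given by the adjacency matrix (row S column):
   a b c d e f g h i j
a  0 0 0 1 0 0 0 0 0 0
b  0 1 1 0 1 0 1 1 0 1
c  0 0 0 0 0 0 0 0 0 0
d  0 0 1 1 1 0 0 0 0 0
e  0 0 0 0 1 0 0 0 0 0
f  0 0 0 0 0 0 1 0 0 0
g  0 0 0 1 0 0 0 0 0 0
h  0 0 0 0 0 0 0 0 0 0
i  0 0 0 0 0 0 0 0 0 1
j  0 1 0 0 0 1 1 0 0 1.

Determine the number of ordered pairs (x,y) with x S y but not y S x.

Enumerating: (a,d), (b,c), (b,e), (b,g), (b,h), (d,c), (d,e), (f,g), (g,d), (i,j), (j,f), (j,g).

12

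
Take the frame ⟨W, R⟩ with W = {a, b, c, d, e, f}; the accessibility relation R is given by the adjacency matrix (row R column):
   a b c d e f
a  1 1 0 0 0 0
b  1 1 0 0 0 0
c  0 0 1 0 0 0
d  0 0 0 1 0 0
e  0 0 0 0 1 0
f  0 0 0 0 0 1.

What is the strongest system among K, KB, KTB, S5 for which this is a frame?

S5

Symmetric (axiom B): yes — every pair in R has its reverse in R.
Reflexive (axiom T): yes — every world is R-related to itself.
Euclidean (axiom 5): yes — any two successors of a common world are R-related.
So F validates K, KB, KTB, S5. The strongest is S5.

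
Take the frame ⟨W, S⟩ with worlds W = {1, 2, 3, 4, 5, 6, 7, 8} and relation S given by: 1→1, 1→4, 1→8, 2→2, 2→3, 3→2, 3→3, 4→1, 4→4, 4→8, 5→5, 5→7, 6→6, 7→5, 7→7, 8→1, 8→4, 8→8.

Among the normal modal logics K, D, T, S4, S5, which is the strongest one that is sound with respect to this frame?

Serial (axiom D): yes — every world has a successor (e.g. 1 S 1).
Reflexive (axiom T): yes — every world is S-related to itself.
Transitive (axiom 4): yes — every two-step S-path is closed by a direct edge.
Euclidean (axiom 5): yes — any two successors of a common world are S-related.
So F validates K, D, T, S4, S5. The strongest is S5.

S5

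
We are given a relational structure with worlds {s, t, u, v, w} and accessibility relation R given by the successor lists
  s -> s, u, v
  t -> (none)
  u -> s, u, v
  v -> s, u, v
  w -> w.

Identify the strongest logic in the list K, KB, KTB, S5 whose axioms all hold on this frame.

KB

Symmetric (axiom B): yes — every pair in R has its reverse in R.
Reflexive (axiom T): no — t is not related to itself.
Euclidean (axiom 5): yes — any two successors of a common world are R-related.
So F validates K, KB; KTB would additionally require R to be reflexive. The strongest is KB.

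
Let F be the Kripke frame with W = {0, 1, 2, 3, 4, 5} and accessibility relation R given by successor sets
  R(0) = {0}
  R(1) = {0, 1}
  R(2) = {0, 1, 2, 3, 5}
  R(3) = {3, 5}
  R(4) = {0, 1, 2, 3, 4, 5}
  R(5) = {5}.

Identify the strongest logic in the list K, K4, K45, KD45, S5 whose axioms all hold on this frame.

K4

Transitive (axiom 4): yes — every two-step R-path is closed by a direct edge.
Euclidean (axiom 5): no — 2 R 0 and 2 R 1, but not 0 R 1.
Serial (axiom D): yes — every world has a successor (e.g. 0 R 0).
Reflexive (axiom T): yes — every world is R-related to itself.
So F validates K, K4; K45 would additionally require R to be Euclidean. The strongest is K4.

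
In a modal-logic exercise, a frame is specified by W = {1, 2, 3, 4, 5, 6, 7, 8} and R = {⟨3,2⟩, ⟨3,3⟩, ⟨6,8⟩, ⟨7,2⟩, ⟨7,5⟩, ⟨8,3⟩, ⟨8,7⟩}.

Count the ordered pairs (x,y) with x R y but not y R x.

Enumerating: (3,2), (6,8), (7,2), (7,5), (8,3), (8,7).

6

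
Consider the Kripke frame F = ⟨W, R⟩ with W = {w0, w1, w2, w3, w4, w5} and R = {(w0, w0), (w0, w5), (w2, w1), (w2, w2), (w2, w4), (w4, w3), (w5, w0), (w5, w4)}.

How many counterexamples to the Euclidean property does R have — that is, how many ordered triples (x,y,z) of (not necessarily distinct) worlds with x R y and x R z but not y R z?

Enumerating: (w0,w5,w5), (w2,w1,w1), (w2,w1,w2), (w2,w1,w4), (w2,w4,w1), (w2,w4,w2), (w2,w4,w4), (w4,w3,w3), (w5,w0,w4), (w5,w4,w0), (w5,w4,w4).

11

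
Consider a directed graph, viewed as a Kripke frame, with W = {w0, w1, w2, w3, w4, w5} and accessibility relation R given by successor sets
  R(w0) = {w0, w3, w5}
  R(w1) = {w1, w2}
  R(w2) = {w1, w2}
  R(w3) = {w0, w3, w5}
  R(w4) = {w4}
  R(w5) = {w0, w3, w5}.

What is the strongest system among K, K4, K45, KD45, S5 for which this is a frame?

S5

Transitive (axiom 4): yes — every two-step R-path is closed by a direct edge.
Euclidean (axiom 5): yes — any two successors of a common world are R-related.
Serial (axiom D): yes — every world has a successor (e.g. w0 R w0).
Reflexive (axiom T): yes — every world is R-related to itself.
So F validates K, K4, K45, KD45, S5. The strongest is S5.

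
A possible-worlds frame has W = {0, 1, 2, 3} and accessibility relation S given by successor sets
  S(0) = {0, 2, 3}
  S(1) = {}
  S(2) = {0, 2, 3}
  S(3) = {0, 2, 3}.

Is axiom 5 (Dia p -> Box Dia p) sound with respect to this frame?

Yes

The schema 5 characterises exactly the Euclidean frames.
Euclidean: yes — any two successors of a common world are S-related.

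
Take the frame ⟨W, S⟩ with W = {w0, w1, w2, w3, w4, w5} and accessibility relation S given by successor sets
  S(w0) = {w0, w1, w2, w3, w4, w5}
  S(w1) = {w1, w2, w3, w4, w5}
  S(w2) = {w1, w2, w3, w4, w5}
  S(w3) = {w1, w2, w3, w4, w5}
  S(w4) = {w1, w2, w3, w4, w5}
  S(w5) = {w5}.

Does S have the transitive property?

Transitive: yes — every two-step S-path is closed by a direct edge.

Yes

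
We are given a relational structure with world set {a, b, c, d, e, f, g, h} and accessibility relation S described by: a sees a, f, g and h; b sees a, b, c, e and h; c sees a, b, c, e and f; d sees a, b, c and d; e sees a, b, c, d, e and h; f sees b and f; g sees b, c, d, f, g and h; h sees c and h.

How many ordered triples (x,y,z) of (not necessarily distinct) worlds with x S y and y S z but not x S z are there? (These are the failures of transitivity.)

Enumerating: (a,f,b), (a,g,b), (a,g,c), (a,g,d), (a,h,c), (b,a,f), (b,a,g), (b,c,f), (b,e,d), (c,a,g), (c,a,h), (c,b,h), … and 25 more.
Total: 37.

37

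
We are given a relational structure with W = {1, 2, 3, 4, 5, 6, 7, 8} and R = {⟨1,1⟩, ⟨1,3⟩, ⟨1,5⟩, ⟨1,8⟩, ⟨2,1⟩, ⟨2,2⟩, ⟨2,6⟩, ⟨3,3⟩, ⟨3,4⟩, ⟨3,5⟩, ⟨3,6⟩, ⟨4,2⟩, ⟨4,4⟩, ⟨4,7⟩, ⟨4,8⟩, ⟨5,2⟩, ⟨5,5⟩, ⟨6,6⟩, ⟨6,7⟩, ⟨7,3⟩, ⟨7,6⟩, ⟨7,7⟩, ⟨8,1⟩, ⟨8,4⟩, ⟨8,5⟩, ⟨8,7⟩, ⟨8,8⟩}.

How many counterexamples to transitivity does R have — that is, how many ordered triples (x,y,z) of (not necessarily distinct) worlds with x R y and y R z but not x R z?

Enumerating: (1,3,4), (1,3,6), (1,5,2), (1,8,4), (1,8,7), (2,1,3), (2,1,5), (2,1,8), (2,6,7), (3,4,2), (3,4,7), (3,4,8), … and 18 more.
Total: 30.

30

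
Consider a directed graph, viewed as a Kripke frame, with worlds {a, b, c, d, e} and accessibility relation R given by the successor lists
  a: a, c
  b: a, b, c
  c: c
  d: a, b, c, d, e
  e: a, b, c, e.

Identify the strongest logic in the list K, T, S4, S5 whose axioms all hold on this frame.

S4

Reflexive (axiom T): yes — every world is R-related to itself.
Transitive (axiom 4): yes — every two-step R-path is closed by a direct edge.
Euclidean (axiom 5): no — b R c and b R a, but not c R a.
So F validates K, T, S4; S5 would additionally require R to be Euclidean. The strongest is S4.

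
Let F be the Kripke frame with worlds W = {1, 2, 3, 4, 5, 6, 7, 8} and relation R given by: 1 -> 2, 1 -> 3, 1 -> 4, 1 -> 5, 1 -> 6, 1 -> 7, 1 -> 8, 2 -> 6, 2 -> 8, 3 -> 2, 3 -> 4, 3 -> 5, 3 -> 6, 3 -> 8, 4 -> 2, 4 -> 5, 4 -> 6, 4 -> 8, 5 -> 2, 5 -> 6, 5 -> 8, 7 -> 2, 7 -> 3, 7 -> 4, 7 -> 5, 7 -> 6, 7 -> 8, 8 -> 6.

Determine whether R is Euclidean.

No

Euclidean: no — 1 R 2 and 1 R 3, but not 2 R 3.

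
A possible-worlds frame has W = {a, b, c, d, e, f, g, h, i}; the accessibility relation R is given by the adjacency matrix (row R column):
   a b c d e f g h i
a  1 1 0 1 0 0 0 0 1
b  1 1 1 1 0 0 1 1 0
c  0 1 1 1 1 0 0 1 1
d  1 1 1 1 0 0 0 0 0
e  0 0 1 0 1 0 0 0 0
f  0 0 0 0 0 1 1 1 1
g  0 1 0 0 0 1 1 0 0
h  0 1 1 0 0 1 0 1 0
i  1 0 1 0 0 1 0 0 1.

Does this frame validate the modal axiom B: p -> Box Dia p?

Axiom B corresponds to the accessibility relation being symmetric.
Symmetric: yes — every pair in R has its reverse in R.

Yes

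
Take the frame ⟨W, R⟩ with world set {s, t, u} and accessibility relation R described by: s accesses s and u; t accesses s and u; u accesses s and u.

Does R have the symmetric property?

No

Symmetric: no — t R s but not s R t.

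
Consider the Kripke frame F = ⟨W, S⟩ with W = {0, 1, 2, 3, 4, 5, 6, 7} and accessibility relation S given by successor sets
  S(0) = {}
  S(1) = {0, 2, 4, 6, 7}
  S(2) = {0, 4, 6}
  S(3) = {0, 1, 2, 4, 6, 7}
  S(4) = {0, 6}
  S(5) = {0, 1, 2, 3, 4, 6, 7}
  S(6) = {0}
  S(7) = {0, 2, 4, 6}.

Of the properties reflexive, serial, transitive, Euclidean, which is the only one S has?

transitive

Reflexive: no — 0 is not related to itself.
Serial: no — 0 has no S-successor.
Transitive: yes — every two-step S-path is closed by a direct edge.
Euclidean: no — 1 S 0 and 1 S 2, but not 0 S 2.
Only transitive holds.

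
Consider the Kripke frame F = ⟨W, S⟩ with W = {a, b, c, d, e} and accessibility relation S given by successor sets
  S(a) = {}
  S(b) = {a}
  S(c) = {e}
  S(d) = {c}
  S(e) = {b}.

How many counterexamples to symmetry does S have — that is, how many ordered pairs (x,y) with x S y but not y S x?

4

Enumerating: (b,a), (c,e), (d,c), (e,b).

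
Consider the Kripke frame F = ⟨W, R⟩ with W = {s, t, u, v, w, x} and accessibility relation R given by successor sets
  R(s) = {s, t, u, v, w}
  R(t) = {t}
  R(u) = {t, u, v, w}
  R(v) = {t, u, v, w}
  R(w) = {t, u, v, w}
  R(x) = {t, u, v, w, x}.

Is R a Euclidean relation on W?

No

Euclidean: no — s R t and s R u, but not t R u.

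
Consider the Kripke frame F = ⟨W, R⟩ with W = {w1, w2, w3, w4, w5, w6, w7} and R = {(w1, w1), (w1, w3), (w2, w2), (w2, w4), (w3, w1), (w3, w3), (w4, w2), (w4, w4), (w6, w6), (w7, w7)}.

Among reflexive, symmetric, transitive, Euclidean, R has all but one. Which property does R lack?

Reflexive: no — w5 is not related to itself.
Symmetric: yes — every pair in R has its reverse in R.
Transitive: yes — every two-step R-path is closed by a direct edge.
Euclidean: yes — any two successors of a common world are R-related.
Only reflexive fails.

reflexive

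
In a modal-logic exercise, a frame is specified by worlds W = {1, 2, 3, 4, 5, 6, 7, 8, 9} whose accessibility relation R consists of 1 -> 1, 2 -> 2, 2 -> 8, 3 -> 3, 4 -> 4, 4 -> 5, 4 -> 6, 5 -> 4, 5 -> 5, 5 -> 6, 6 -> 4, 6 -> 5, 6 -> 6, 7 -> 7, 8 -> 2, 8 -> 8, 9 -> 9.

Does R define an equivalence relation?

Reflexive: yes — every world is R-related to itself.
Symmetric: yes — every pair in R has its reverse in R.
Transitive: yes — every two-step R-path is closed by a direct edge.
So R is an equivalence relation.

Yes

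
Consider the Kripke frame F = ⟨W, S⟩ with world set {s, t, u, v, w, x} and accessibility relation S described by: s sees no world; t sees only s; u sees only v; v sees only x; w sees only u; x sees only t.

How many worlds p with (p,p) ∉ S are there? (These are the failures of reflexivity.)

6

Enumerating: s, t, u, v, w, x.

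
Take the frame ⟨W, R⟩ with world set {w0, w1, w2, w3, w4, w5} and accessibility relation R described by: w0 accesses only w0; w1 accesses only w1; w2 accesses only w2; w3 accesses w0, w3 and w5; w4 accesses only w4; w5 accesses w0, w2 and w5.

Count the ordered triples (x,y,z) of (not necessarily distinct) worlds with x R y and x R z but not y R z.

Enumerating: (w3,w0,w3), (w3,w0,w5), (w3,w5,w3), (w5,w0,w2), (w5,w0,w5), (w5,w2,w0), (w5,w2,w5).

7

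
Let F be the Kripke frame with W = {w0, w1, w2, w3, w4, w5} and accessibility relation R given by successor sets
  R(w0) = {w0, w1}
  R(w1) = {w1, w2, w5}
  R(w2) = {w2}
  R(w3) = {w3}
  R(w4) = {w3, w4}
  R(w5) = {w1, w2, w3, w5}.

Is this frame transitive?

No

Transitive: no — w0 R w1 and w1 R w2, but not w0 R w2.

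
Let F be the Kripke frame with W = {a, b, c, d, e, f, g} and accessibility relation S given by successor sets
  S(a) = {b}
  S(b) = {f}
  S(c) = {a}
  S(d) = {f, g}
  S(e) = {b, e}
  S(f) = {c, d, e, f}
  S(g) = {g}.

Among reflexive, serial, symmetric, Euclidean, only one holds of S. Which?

serial

Reflexive: no — a is not related to itself.
Serial: yes — every world has a successor (e.g. a S b).
Symmetric: no — a S b but not b S a.
Euclidean: no — d S f and d S g, but not f S g.
Only serial holds.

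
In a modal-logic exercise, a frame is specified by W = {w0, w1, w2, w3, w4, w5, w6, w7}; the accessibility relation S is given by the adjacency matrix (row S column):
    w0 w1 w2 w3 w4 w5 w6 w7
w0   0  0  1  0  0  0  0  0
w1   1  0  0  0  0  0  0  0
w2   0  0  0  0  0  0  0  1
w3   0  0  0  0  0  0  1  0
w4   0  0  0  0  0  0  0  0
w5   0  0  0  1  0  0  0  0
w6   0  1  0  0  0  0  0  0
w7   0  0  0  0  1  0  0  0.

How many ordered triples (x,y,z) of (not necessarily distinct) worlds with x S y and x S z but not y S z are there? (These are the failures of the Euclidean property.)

Enumerating: (w0,w2,w2), (w1,w0,w0), (w2,w7,w7), (w3,w6,w6), (w5,w3,w3), (w6,w1,w1), (w7,w4,w4).

7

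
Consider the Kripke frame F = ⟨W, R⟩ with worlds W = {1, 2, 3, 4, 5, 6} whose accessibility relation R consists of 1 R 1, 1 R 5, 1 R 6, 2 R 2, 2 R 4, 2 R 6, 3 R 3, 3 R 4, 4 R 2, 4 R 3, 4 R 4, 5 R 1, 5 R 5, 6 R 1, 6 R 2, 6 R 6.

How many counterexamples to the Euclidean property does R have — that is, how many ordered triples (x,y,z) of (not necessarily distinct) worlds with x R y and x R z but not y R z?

8

Enumerating: (1,5,6), (1,6,5), (2,4,6), (2,6,4), (4,2,3), (4,3,2), (6,1,2), (6,2,1).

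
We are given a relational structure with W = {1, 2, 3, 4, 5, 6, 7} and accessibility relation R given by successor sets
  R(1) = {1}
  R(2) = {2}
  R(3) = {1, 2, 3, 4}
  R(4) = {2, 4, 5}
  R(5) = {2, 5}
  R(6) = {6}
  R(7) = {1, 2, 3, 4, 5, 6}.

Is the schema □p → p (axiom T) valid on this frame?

No

By correspondence theory, T is valid on a frame iff R is reflexive.
Reflexive: no — 7 is not related to itself.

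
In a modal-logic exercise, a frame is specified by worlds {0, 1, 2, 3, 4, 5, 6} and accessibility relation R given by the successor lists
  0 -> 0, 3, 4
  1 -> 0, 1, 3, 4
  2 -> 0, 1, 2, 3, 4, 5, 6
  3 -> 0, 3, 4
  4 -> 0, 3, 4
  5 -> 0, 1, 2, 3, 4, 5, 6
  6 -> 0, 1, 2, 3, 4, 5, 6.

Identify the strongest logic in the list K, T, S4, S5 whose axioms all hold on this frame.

S4

Reflexive (axiom T): yes — every world is R-related to itself.
Transitive (axiom 4): yes — every two-step R-path is closed by a direct edge.
Euclidean (axiom 5): no — 2 R 0 and 2 R 1, but not 0 R 1.
So F validates K, T, S4; S5 would additionally require R to be Euclidean. The strongest is S4.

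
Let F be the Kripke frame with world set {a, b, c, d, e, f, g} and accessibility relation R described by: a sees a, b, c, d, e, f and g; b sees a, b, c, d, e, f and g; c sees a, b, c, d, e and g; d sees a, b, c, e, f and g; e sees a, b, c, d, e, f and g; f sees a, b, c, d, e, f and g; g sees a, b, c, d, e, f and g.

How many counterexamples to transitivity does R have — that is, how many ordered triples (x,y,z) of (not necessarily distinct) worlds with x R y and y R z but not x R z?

Enumerating: (c,a,f), (c,b,f), (c,d,f), (c,e,f), (c,g,f), (d,a,d), (d,b,d), (d,c,d), (d,e,d), (d,f,d), (d,g,d).

11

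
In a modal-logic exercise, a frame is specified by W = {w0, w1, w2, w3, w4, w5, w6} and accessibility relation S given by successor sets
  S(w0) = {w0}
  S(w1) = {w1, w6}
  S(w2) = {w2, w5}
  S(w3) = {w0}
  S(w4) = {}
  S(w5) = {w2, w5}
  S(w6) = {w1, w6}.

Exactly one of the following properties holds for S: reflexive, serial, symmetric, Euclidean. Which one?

Euclidean

Reflexive: no — w3 is not related to itself.
Serial: no — w4 has no S-successor.
Symmetric: no — w3 S w0 but not w0 S w3.
Euclidean: yes — any two successors of a common world are S-related.
Only Euclidean holds.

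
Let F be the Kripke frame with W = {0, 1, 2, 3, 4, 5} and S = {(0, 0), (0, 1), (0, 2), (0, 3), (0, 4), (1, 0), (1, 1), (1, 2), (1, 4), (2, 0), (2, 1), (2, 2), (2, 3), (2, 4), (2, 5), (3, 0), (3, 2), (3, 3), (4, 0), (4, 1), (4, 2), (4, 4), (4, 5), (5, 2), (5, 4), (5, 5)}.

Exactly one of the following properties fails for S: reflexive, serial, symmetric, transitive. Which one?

transitive

Reflexive: yes — every world is S-related to itself.
Serial: yes — every world has a successor (e.g. 0 S 0).
Symmetric: yes — every pair in S has its reverse in S.
Transitive: no — 0 S 2 and 2 S 5, but not 0 S 5.
Only transitive fails.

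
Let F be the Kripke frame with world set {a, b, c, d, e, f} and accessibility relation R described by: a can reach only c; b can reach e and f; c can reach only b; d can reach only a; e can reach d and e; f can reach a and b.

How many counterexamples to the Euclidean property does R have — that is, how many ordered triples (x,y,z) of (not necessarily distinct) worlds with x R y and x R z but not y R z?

Enumerating: (a,c,c), (b,e,f), (b,f,e), (b,f,f), (c,b,b), (d,a,a), (e,d,d), (e,d,e), (f,a,a), (f,a,b), (f,b,a), (f,b,b).

12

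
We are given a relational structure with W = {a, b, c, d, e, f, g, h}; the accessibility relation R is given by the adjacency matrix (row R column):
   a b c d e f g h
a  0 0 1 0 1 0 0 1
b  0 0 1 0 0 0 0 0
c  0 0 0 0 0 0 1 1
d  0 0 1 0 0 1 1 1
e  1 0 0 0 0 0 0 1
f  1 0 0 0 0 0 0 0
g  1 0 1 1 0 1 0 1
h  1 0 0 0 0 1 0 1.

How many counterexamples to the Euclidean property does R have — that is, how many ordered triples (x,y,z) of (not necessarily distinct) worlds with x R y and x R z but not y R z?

Enumerating: (a,c,c), (a,c,e), (a,e,c), (a,e,e), (a,h,c), (a,h,e), (b,c,c), (c,g,g), (c,h,g), (d,c,c), (d,c,f), (d,f,c), … and 27 more.
Total: 39.

39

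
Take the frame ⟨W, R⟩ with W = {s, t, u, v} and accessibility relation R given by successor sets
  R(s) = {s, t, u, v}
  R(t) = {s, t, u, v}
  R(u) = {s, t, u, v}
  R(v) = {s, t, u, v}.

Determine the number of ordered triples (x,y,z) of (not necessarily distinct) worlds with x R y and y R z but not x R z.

R is transitive; there are no such tuples.

0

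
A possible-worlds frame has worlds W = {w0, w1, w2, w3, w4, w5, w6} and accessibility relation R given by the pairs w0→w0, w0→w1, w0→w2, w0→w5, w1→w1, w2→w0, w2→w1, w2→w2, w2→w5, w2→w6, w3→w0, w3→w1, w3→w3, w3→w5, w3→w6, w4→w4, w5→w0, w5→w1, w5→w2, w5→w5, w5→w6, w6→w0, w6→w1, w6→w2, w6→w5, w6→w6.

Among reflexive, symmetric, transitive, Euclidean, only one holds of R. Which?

reflexive

Reflexive: yes — every world is R-related to itself.
Symmetric: no — w0 R w1 but not w1 R w0.
Transitive: no — w0 R w2 and w2 R w6, but not w0 R w6.
Euclidean: no — w0 R w1 and w0 R w2, but not w1 R w2.
Only reflexive holds.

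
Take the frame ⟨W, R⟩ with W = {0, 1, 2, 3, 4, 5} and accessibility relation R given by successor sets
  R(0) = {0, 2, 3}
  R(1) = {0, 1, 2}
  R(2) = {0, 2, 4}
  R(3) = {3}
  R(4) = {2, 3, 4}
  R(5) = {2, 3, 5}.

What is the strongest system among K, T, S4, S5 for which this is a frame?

T

Reflexive (axiom T): yes — every world is R-related to itself.
Transitive (axiom 4): no — 0 R 2 and 2 R 4, but not 0 R 4.
Euclidean (axiom 5): no — 0 R 2 and 0 R 3, but not 2 R 3.
So F validates K, T; S4 would additionally require R to be transitive. The strongest is T.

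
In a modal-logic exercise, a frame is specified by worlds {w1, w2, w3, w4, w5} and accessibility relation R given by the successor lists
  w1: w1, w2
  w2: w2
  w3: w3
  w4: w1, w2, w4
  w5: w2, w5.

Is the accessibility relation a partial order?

Yes

Reflexive: yes — every world is R-related to itself.
Transitive: yes — every two-step R-path is closed by a direct edge.
Antisymmetric: yes — no distinct pair is related both ways.
So R is a partial order.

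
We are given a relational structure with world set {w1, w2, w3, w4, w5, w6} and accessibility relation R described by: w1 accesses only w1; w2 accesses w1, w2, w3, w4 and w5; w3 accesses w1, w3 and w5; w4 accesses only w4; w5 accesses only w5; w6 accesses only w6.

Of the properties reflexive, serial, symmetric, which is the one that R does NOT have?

Reflexive: yes — every world is R-related to itself.
Serial: yes — every world has a successor (e.g. w1 R w1).
Symmetric: no — w2 R w1 but not w1 R w2.
Only symmetric fails.

symmetric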